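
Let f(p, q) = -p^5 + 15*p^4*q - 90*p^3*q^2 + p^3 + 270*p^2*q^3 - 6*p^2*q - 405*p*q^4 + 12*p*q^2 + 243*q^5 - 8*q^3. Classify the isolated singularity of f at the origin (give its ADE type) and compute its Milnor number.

The Hessian of f at 0 has rank 0. Corank 2; j^3 = (p - 2*q)^3 is a perfect cube, so E-series; the 5-jet and mu = 8 give E_8.

Type E_8, Milnor number mu = 8.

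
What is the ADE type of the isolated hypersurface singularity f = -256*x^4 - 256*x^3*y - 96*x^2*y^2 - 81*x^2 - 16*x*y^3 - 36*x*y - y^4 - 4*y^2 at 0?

A_{3}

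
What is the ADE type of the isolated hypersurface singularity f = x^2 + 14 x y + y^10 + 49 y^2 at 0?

The Hessian of f at 0 has rank 1. Corank 1: A-series; mu = 9 gives A_9.

A_9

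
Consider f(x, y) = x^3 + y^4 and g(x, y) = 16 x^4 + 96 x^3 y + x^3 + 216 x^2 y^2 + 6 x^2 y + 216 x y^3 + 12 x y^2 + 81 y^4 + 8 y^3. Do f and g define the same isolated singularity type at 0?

The Hessian of f at 0 has rank 0. Corank 2; j^3 = x^3 is a perfect cube, so E-series; the 4-jet and mu = 6 give E_6. The Hessian of g at 0 has rank 0. Corank 2; j^3 = (x + 2*y)^3 is a perfect cube, so E-series; the 4-jet and mu = 6 give E_6. Both have type E_6, hence right-equivalent.

Yes.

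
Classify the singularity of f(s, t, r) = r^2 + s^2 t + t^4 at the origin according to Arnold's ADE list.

D_{5}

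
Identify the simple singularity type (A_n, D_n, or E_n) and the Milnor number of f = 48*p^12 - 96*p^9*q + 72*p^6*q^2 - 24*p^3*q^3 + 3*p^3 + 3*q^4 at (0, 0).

Type E_6, Milnor number mu = 6.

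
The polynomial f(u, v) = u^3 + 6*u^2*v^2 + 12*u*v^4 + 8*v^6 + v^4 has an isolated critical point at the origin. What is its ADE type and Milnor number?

The Hessian of f at 0 has rank 0. Corank 2; j^3 = u^3 is a perfect cube, so E-series; the 4-jet and mu = 6 give E_6.

Type E_{6}, Milnor number mu = 6.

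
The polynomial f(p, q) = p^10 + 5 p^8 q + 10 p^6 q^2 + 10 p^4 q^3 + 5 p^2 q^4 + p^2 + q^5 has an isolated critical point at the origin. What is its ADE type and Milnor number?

Type A4, Milnor number mu = 4.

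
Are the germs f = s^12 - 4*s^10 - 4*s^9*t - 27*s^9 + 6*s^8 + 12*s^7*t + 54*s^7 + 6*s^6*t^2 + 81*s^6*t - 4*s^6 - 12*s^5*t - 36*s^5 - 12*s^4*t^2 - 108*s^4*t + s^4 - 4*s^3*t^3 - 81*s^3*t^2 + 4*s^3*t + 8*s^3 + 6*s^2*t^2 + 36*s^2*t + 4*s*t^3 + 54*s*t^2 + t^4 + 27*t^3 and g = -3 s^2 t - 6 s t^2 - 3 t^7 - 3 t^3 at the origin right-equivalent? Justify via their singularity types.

No.

The Hessian of f at 0 is [[0, 0], [0, 0]] with rank 0, so corank 2. A Groebner basis of the Jacobian ideal J(f) in C{s,t} is {t^4, s*t^2 + 4*t^3/3, s^2 + 3*s*t + 9*t^2/4}; counting standard monomials gives mu = 6. Corank 2; j^3 = (2*s + 3*t)^3 is a perfect cube, so E-series; the 4-jet and mu = 6 give E_6. The Hessian of g at 0 is [[0, 0], [0, 0]] with rank 0, so corank 2. A Groebner basis of the Jacobian ideal J(g) in C{s,t} is {s^2/7 + t^6 - t^2/7, s^3 + t^3, s*t + t^2}; counting standard monomials gives mu = 8. Corank 2; j^3 = -3*t*(s + t)^2 has shape L^2 M (L != M), so D-series; mu = 8 gives D_8. f is E_6 but g is D_8, hence not right-equivalent.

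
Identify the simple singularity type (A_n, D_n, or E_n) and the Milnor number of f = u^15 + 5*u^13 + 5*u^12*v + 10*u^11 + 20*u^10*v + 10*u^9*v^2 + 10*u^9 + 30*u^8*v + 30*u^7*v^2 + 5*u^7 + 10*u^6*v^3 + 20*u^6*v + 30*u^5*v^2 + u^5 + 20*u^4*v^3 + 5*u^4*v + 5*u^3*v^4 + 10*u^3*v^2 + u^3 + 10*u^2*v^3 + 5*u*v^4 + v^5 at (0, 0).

The Hessian of f at 0 has rank 0. Corank 2; j^3 = u^3 is a perfect cube, so E-series; the 5-jet and mu = 8 give E_8.

Type E_{8}, Milnor number mu = 8.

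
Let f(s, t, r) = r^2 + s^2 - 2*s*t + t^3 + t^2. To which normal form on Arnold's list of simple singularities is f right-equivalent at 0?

A_{2}

The Hessian of f at 0 has rank 2. Corank 1: A-series; mu = 2 gives A_2.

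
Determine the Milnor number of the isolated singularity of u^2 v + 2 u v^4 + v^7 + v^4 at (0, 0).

5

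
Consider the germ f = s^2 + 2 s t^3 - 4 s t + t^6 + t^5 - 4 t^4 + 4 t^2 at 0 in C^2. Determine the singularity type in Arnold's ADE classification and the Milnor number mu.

The Hessian of f at 0 has rank 1. Corank 1: A-series; mu = 4 gives A_4.

Type A_4, Milnor number mu = 4.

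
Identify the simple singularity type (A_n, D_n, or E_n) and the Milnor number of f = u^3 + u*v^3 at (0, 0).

Type E7, Milnor number mu = 7.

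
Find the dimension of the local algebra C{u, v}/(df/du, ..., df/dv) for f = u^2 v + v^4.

The Hessian of f at 0 has rank 0. Corank 2; j^3 = u^2*v has shape L^2 M (L != M), so D-series; mu = 5 gives D_5.

5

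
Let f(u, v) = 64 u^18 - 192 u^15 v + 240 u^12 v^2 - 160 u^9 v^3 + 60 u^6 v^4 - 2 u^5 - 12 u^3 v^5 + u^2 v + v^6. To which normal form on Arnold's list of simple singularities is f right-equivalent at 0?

D_{7}

The Hessian of f at 0 is [[0, 0], [0, 0]] with rank 0, so corank 2. A Groebner basis of the Jacobian ideal J(f) in C{u,v} is {u^2/6 + v^5, u^3, u*v}; counting standard monomials gives mu = 7. Corank 2; j^3 = u^2*v has shape L^2 M (L != M), so D-series; mu = 7 gives D_7.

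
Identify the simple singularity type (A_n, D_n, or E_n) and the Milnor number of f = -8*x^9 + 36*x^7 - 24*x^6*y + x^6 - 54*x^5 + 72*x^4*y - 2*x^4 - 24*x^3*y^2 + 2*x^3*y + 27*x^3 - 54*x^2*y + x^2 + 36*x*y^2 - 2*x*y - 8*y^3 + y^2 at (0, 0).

The Hessian of f at 0 has rank 1. Corank 1: A-series; mu = 2 gives A_2.

Type A2, Milnor number mu = 2.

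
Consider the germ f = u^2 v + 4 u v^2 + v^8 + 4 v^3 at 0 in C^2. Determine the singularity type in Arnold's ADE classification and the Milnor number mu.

Type D9, Milnor number mu = 9.

The Hessian of f at 0 has rank 0. Corank 2; j^3 = v*(u + 2*v)^2 has shape L^2 M (L != M), so D-series; mu = 9 gives D_9.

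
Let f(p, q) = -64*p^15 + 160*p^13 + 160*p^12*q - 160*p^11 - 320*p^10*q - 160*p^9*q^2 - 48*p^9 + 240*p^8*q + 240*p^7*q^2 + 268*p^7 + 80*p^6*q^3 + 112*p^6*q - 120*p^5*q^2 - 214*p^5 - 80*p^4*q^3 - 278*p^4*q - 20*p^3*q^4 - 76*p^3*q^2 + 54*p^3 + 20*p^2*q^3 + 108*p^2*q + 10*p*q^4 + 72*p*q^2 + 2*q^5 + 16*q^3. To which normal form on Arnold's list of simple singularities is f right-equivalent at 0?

The Hessian of f at 0 has rank 0. Corank 2; j^3 = 2*(3*p + 2*q)^3 is a perfect cube, so E-series; the 5-jet and mu = 8 give E_8.

E_8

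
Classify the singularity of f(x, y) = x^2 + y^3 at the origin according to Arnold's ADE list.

A_2

The Hessian of f at 0 is [[2, 0], [0, 0]] with rank 1, so corank 1. A Groebner basis of the Jacobian ideal J(f) in C{x,y} is {y^2, x}; counting standard monomials gives mu = 2. Corank 1: A-series; mu = 2 gives A_2.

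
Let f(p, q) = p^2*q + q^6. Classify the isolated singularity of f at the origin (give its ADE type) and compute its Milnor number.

Type D7, Milnor number mu = 7.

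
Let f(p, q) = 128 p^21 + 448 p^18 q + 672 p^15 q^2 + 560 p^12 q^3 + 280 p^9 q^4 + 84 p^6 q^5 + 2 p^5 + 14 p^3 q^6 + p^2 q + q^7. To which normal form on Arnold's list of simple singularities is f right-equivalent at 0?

D_{8}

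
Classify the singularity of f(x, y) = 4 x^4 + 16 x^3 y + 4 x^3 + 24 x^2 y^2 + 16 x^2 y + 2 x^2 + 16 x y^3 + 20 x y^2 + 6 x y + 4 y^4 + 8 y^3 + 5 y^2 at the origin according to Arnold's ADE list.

The Hessian of f at 0 is [[4, 6], [6, 10]] with rank 2, so corank 0. A Groebner basis of the Jacobian ideal J(f) in C{x,y} is {x, y}; counting standard monomials gives mu = 1. Corank 0: nondegenerate Morse point, so A_1.

A1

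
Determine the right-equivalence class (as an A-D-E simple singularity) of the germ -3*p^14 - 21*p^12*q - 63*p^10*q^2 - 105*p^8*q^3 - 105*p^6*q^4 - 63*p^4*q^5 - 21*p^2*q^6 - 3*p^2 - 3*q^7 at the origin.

The Hessian of f at 0 has rank 1. Corank 1: A-series; mu = 6 gives A_6.

A_{6}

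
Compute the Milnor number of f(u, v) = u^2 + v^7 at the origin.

The Hessian of f at 0 has rank 1. Corank 1: A-series; mu = 6 gives A_6.

6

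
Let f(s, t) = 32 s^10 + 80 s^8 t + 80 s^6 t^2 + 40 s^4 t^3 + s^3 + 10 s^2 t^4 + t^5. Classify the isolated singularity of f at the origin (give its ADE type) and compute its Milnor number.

The Hessian of f at 0 has rank 0. Corank 2; j^3 = s^3 is a perfect cube, so E-series; the 5-jet and mu = 8 give E_8.

Type E8, Milnor number mu = 8.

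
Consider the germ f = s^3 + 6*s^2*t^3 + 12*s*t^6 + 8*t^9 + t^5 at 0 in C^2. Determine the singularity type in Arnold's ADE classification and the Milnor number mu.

Type E_8, Milnor number mu = 8.

The Hessian of f at 0 is [[0, 0], [0, 0]] with rank 0, so corank 2. A Groebner basis of the Jacobian ideal J(f) in C{s,t} is {s^2/4 + s*t^3, t^4, s^3, s^2*t}; counting standard monomials gives mu = 8. Corank 2; j^3 = s^3 is a perfect cube, so E-series; the 5-jet and mu = 8 give E_8.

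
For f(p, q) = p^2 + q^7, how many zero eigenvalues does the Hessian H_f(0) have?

Hessian at 0 has rank 1.

1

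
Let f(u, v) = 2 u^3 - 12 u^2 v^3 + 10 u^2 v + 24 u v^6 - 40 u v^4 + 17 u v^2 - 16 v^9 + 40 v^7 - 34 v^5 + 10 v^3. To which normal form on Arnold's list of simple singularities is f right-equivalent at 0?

The Hessian of f at 0 has rank 0. Corank 2; j^3 = (u + 2*v)*(2*u^2 + 6*u*v + 5*v^2) splits into three distinct lines over C (the quadratic factor has nonzero discriminant), so D_4.

D4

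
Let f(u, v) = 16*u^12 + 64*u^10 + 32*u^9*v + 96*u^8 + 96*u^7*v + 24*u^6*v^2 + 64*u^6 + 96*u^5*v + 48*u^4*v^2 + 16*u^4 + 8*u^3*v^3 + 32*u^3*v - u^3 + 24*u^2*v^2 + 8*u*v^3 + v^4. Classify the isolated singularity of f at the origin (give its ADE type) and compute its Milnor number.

Type E_{6}, Milnor number mu = 6.

The Hessian of f at 0 has rank 0. Corank 2; j^3 = -u^3 is a perfect cube, so E-series; the 4-jet and mu = 6 give E_6.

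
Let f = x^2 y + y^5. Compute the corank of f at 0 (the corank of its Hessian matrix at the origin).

2

Hessian at 0 has rank 0.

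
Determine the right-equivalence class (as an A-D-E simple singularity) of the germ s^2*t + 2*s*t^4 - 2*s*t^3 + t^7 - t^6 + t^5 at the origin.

The Hessian of f at 0 has rank 0. Corank 2; j^3 = s^2*t has shape L^2 M (L != M), so D-series; mu = 7 gives D_7.

D_{7}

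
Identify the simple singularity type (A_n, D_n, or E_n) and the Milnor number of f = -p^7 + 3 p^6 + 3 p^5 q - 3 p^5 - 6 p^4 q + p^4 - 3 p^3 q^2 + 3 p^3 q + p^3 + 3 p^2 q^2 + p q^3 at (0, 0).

The Hessian of f at 0 is [[0, 0], [0, 0]] with rank 0, so corank 2. A Groebner basis of the Jacobian ideal J(f) in C{p,q} is {3*p^2 + q^4 + q^3, p^3, p^2*q - p^2 - q^3/3, 2*p^2 + p*q^2 + 2*q^3/3}; counting standard monomials gives mu = 7. Corank 2; j^3 = p^3 is a perfect cube, so E-series; the 4-jet and mu = 7 give E_7.

Type E_7, Milnor number mu = 7.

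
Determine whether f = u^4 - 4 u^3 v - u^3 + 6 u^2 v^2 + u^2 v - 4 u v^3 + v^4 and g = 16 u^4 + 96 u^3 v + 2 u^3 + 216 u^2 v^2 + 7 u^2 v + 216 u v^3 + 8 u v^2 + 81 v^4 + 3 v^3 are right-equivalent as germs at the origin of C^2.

Yes.

The Hessian of f at 0 is [[0, 0], [0, 0]] with rank 0, so corank 2. A Groebner basis of the Jacobian ideal J(f) in C{u,v} is {u*v^2, u*v/4 + v^3, u^2 - u*v}; counting standard monomials gives mu = 5. Corank 2; j^3 = -u^2*(u - v) has shape L^2 M (L != M), so D-series; mu = 5 gives D_5. The Hessian of g at 0 is [[0, 0], [0, 0]] with rank 0, so corank 2. A Groebner basis of the Jacobian ideal J(g) in C{u,v} is {u*v^2 + u*v/8 + v^2/8, -u*v/8 + v^3 - v^2/8, u^2 + 5*u*v/2 + 3*v^2/2}; counting standard monomials gives mu = 5. Corank 2; j^3 = (u + v)^2*(2*u + 3*v) has shape L^2 M (L != M), so D-series; mu = 5 gives D_5. Both have type D_5, hence right-equivalent.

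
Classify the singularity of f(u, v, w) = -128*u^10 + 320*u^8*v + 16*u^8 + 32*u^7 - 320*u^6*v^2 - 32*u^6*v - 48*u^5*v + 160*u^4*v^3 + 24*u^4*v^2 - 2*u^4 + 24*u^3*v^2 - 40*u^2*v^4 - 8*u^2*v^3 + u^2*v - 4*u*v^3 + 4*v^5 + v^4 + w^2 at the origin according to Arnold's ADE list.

D5

The Hessian of f at 0 has rank 1. Corank 2; j^3 = u^2*v has shape L^2 M (L != M), so D-series; mu = 5 gives D_5.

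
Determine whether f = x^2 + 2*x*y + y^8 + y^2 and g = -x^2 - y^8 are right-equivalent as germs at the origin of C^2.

The Hessian of f at 0 has rank 1. Corank 1: A-series; mu = 7 gives A_7. The Hessian of g at 0 has rank 1. Corank 1: A-series; mu = 7 gives A_7. Both have type A_7, hence right-equivalent.

Yes.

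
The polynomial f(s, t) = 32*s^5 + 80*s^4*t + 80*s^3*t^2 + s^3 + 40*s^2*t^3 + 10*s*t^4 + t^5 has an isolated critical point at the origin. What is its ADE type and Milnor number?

Type E_{8}, Milnor number mu = 8.

The Hessian of f at 0 has rank 0. Corank 2; j^3 = s^3 is a perfect cube, so E-series; the 5-jet and mu = 8 give E_8.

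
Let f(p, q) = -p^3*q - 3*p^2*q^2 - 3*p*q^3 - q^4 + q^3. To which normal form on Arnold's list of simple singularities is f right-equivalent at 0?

The Hessian of f at 0 has rank 0. Corank 2; j^3 = q^3 is a perfect cube, so E-series; the 4-jet and mu = 7 give E_7.

E_{7}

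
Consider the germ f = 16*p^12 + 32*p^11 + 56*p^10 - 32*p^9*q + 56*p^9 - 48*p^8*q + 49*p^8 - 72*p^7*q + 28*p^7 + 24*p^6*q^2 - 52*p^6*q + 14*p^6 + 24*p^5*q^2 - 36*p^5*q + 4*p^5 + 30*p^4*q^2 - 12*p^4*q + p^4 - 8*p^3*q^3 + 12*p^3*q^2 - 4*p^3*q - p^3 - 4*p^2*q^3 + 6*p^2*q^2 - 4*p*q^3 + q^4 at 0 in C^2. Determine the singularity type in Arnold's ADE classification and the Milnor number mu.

The Hessian of f at 0 has rank 0. Corank 2; j^3 = -p^3 is a perfect cube, so E-series; the 4-jet and mu = 6 give E_6.

Type E_6, Milnor number mu = 6.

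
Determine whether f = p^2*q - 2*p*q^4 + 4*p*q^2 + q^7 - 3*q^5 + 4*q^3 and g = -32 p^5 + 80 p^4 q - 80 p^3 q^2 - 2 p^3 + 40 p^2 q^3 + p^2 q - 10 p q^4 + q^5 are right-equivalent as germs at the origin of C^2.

Yes.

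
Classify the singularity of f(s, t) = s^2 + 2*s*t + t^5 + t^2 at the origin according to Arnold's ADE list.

The Hessian of f at 0 is [[2, 2], [2, 2]] with rank 1, so corank 1. A Groebner basis of the Jacobian ideal J(f) in C{s,t} is {t^4, s + t}; counting standard monomials gives mu = 4. Corank 1: A-series; mu = 4 gives A_4.

A4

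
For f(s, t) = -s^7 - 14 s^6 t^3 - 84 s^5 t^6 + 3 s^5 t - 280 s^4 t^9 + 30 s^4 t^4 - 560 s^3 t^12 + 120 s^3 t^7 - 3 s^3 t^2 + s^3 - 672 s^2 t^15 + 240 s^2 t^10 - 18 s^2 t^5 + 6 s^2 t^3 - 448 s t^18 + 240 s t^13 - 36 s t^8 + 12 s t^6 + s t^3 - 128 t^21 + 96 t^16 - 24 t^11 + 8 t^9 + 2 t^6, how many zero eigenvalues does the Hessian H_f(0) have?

2

Hessian at 0 has rank 0.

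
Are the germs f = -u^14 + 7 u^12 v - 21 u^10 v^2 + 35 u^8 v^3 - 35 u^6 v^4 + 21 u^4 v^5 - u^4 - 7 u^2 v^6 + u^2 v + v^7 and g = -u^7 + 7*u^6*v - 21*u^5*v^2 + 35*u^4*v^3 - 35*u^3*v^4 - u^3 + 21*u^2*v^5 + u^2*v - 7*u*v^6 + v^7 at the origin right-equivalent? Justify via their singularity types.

Yes.

The Hessian of f at 0 has rank 0. Corank 2; j^3 = u^2*v has shape L^2 M (L != M), so D-series; mu = 8 gives D_8. The Hessian of g at 0 has rank 0. Corank 2; j^3 = -u^2*(u - v) has shape L^2 M (L != M), so D-series; mu = 8 gives D_8. Both have type D_8, hence right-equivalent.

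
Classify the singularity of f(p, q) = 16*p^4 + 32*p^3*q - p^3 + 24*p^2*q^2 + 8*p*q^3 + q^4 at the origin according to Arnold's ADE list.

E6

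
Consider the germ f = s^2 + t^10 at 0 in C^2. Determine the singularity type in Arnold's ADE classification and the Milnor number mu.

Type A9, Milnor number mu = 9.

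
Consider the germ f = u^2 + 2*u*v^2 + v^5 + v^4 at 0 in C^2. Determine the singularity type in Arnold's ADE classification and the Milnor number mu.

Type A_{4}, Milnor number mu = 4.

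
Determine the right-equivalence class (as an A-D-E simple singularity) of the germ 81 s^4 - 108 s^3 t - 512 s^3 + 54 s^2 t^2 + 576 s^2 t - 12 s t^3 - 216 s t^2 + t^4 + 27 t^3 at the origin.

The Hessian of f at 0 has rank 0. Corank 2; j^3 = -(8*s - 3*t)^3 is a perfect cube, so E-series; the 4-jet and mu = 6 give E_6.

E_6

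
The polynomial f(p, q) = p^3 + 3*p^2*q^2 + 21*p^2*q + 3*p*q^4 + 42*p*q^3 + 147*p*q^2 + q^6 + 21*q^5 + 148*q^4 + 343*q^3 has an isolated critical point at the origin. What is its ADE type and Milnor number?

Type E6, Milnor number mu = 6.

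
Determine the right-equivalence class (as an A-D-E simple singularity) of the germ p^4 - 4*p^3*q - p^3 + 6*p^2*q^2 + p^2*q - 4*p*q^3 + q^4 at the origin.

D_{5}

The Hessian of f at 0 is [[0, 0], [0, 0]] with rank 0, so corank 2. A Groebner basis of the Jacobian ideal J(f) in C{p,q} is {p*q^2, p*q/4 + q^3, p^2 - p*q}; counting standard monomials gives mu = 5. Corank 2; j^3 = -p^2*(p - q) has shape L^2 M (L != M), so D-series; mu = 5 gives D_5.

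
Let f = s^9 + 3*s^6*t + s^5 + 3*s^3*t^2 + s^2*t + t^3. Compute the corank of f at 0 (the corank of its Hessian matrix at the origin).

2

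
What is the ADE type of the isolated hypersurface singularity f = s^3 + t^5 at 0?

E_8

The Hessian of f at 0 has rank 0. Corank 2; j^3 = s^3 is a perfect cube, so E-series; the 5-jet and mu = 8 give E_8.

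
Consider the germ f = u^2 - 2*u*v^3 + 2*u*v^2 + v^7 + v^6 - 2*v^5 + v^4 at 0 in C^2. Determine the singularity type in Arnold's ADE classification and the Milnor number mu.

The Hessian of f at 0 has rank 1. Corank 1: A-series; mu = 6 gives A_6.

Type A_{6}, Milnor number mu = 6.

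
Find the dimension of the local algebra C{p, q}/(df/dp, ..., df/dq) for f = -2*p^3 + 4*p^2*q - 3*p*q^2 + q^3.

The Hessian of f at 0 is [[0, 0], [0, 0]] with rank 0, so corank 2. A Groebner basis of the Jacobian ideal J(f) in C{p,q} is {q^3, p^2 - 3*q^2/2, p*q - 3*q^2/2}; counting standard monomials gives mu = 4. Corank 2; j^3 = -(p - q)*(2*p^2 - 2*p*q + q^2) splits into three distinct lines over C (the quadratic factor has nonzero discriminant), so D_4.

4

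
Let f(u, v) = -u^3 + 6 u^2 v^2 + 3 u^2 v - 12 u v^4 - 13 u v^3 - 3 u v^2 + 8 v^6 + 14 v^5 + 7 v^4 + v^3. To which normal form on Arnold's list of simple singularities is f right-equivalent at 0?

The Hessian of f at 0 has rank 0. Corank 2; j^3 = -(u - v)^3 is a perfect cube, so E-series; the 4-jet and mu = 7 give E_7.

E_7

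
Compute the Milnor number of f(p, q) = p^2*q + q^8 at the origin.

9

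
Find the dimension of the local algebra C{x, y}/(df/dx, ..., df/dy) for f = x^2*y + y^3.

4

The Hessian of f at 0 is [[0, 0], [0, 0]] with rank 0, so corank 2. A Groebner basis of the Jacobian ideal J(f) in C{x,y} is {y^3, x^2 + 3*y^2, x*y}; counting standard monomials gives mu = 4. Corank 2; j^3 = y*(x^2 + y^2) splits into three distinct lines over C (the quadratic factor has nonzero discriminant), so D_4.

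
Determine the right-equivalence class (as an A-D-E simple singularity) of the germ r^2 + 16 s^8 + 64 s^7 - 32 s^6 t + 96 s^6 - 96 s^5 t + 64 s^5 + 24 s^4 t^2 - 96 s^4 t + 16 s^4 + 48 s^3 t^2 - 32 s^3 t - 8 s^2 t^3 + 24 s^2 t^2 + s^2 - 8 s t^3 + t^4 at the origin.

A_{3}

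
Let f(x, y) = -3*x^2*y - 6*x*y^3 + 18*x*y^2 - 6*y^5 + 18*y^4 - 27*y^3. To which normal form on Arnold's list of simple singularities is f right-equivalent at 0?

D_6

The Hessian of f at 0 has rank 0. Corank 2; j^3 = -3*y*(x - 3*y)^2 has shape L^2 M (L != M), so D-series; mu = 6 gives D_6.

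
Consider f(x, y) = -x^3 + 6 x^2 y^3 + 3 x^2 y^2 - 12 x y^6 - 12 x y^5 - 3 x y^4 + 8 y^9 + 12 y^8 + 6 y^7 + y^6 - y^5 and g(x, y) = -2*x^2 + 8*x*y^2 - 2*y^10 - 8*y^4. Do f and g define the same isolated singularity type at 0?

No.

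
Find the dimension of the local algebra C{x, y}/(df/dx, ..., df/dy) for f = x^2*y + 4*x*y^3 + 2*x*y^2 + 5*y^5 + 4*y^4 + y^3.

The Hessian of f at 0 is [[0, 0], [0, 0]] with rank 0, so corank 2. A Groebner basis of the Jacobian ideal J(f) in C{x,y} is {x^3 - 6*x^2 - 25*x*y/2 - 13*y^2/2, x^2*y + 4*x^2 + 17*x*y/2 + 9*y^2/2, -2*x^2 + x*y^2 - 9*x*y/2 - 5*y^2/2, x*y/2 + y^3 + y^2/2}; counting standard monomials gives mu = 6. Corank 2; j^3 = y*(x + y)^2 has shape L^2 M (L != M), so D-series; mu = 6 gives D_6.

6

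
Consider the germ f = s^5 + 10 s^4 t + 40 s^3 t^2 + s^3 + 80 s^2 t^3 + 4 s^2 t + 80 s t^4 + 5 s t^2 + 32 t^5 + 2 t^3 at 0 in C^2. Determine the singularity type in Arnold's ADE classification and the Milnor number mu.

The Hessian of f at 0 is [[0, 0], [0, 0]] with rank 0, so corank 2. A Groebner basis of the Jacobian ideal J(f) in C{s,t} is {-s*t/5 + t^4 - t^2/5, s*t^2 + t^3, s^2 + 3*s*t + 2*t^2}; counting standard monomials gives mu = 6. Corank 2; j^3 = (s + t)^2*(s + 2*t) has shape L^2 M (L != M), so D-series; mu = 6 gives D_6.

Type D_{6}, Milnor number mu = 6.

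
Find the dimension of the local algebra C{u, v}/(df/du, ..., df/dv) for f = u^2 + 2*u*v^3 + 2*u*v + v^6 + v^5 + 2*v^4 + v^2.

4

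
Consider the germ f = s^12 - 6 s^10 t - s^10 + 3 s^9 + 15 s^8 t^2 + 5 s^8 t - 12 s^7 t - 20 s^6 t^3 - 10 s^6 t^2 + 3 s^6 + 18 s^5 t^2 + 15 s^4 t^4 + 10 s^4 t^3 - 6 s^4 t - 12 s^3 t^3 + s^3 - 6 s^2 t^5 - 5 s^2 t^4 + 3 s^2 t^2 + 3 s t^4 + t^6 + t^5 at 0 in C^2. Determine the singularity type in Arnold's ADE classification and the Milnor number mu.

The Hessian of f at 0 has rank 0. Corank 2; j^3 = s^3 is a perfect cube, so E-series; the 5-jet and mu = 8 give E_8.

Type E_8, Milnor number mu = 8.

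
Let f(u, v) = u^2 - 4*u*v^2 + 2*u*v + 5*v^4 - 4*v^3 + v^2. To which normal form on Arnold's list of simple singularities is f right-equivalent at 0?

A_{3}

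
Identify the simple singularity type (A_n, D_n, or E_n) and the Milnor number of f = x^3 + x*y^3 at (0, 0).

The Hessian of f at 0 has rank 0. Corank 2; j^3 = x^3 is a perfect cube, so E-series; the 4-jet and mu = 7 give E_7.

Type E7, Milnor number mu = 7.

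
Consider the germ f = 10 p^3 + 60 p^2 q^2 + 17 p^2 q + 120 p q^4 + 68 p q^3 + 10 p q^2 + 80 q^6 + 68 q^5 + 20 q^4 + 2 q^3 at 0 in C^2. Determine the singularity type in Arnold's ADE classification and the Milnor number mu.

Type D4, Milnor number mu = 4.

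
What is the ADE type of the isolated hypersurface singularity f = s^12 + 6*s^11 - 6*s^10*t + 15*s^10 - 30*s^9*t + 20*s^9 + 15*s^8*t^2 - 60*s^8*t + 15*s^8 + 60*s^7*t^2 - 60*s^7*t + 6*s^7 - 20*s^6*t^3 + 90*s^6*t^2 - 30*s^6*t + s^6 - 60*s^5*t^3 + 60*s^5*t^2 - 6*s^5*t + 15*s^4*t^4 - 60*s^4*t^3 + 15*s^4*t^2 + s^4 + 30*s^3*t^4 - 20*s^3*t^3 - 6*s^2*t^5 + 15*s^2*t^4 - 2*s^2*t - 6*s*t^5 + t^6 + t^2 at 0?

The Hessian of f at 0 is [[0, 0], [0, 2]] with rank 1, so corank 1. A Groebner basis of the Jacobian ideal J(f) in C{s,t} is {s*t^2, t^3, s^2 - t}; counting standard monomials gives mu = 5. Corank 1: A-series; mu = 5 gives A_5.

A_{5}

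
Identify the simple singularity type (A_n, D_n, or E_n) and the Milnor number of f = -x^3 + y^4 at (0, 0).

Type E6, Milnor number mu = 6.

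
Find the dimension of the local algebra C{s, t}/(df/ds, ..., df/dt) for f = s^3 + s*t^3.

The Hessian of f at 0 has rank 0. Corank 2; j^3 = s^3 is a perfect cube, so E-series; the 4-jet and mu = 7 give E_7.

7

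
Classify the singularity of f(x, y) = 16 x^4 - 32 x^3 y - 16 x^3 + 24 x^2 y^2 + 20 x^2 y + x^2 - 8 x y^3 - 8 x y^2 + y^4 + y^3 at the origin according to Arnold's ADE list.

A_2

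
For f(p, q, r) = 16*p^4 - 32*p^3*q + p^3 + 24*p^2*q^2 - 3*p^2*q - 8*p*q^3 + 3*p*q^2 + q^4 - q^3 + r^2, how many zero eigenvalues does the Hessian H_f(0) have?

Hessian at 0 has rank 1.

2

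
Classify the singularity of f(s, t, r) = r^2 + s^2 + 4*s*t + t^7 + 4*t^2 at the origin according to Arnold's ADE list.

The Hessian of f at 0 is [[2, 4, 0], [4, 8, 0], [0, 0, 2]] with rank 2, so corank 1. A Groebner basis of the Jacobian ideal J(f) in C{s,t,r} is {t^6, s + 2*t, r}; counting standard monomials gives mu = 6. Corank 1: A-series; mu = 6 gives A_6.

A_6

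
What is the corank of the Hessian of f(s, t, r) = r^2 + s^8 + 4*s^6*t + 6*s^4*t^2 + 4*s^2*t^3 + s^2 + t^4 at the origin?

Hessian at 0 has rank 2.

1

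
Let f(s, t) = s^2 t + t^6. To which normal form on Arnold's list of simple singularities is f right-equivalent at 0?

D_{7}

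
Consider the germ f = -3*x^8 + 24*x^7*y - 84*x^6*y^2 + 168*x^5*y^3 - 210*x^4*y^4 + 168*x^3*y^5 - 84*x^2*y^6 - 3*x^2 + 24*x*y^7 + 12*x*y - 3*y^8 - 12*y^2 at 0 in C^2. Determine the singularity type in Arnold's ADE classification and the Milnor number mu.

Type A7, Milnor number mu = 7.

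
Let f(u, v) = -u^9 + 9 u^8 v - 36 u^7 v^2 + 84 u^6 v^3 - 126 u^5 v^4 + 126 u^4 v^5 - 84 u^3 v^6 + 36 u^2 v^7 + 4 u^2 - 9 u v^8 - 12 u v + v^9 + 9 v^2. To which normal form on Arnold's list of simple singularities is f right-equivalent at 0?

The Hessian of f at 0 has rank 1. Corank 1: A-series; mu = 8 gives A_8.

A_{8}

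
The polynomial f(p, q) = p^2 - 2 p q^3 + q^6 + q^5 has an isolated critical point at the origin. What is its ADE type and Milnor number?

Type A4, Milnor number mu = 4.

The Hessian of f at 0 has rank 1. Corank 1: A-series; mu = 4 gives A_4.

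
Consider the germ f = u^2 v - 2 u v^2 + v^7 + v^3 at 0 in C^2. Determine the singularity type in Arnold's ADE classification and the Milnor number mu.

Type D_8, Milnor number mu = 8.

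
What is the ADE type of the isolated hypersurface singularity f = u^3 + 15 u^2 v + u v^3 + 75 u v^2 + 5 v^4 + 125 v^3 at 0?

The Hessian of f at 0 has rank 0. Corank 2; j^3 = (u + 5*v)^3 is a perfect cube, so E-series; the 4-jet and mu = 7 give E_7.

E_7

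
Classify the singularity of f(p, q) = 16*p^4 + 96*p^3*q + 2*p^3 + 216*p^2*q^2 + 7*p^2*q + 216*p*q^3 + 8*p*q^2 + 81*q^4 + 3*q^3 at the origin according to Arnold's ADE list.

The Hessian of f at 0 has rank 0. Corank 2; j^3 = (p + q)^2*(2*p + 3*q) has shape L^2 M (L != M), so D-series; mu = 5 gives D_5.

D_{5}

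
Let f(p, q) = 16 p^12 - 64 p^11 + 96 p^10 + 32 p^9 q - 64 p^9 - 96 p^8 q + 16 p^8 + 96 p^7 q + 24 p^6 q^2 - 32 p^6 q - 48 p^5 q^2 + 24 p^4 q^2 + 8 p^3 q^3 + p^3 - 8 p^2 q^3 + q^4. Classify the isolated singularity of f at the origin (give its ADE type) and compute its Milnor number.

The Hessian of f at 0 is [[0, 0], [0, 0]] with rank 0, so corank 2. A Groebner basis of the Jacobian ideal J(f) in C{p,q} is {q^3, p^2}; counting standard monomials gives mu = 6. Corank 2; j^3 = p^3 is a perfect cube, so E-series; the 4-jet and mu = 6 give E_6.

Type E_{6}, Milnor number mu = 6.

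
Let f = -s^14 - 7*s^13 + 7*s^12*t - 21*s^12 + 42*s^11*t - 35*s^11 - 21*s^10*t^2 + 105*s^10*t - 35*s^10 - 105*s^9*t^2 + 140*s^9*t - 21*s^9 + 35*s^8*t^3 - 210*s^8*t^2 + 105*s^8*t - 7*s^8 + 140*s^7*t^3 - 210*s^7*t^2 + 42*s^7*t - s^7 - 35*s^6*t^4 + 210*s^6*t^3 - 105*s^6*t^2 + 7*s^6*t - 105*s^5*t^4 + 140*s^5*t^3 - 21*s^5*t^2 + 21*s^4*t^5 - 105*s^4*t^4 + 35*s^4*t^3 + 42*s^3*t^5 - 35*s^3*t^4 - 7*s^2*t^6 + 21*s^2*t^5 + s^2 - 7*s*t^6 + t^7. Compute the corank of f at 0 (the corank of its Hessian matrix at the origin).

1

Hessian at 0 has rank 1.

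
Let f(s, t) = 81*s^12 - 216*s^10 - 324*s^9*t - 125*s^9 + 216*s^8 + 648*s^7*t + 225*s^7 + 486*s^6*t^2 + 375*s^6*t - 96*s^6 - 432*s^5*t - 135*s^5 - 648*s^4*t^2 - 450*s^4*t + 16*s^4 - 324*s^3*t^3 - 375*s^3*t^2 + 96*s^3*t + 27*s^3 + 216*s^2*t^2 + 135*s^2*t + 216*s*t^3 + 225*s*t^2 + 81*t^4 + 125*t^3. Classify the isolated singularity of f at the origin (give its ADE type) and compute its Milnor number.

Type E6, Milnor number mu = 6.

The Hessian of f at 0 has rank 0. Corank 2; j^3 = (3*s + 5*t)^3 is a perfect cube, so E-series; the 4-jet and mu = 6 give E_6.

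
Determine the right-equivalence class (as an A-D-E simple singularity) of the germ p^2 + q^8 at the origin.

A_7

The Hessian of f at 0 is [[2, 0], [0, 0]] with rank 1, so corank 1. A Groebner basis of the Jacobian ideal J(f) in C{p,q} is {q^7, p}; counting standard monomials gives mu = 7. Corank 1: A-series; mu = 7 gives A_7.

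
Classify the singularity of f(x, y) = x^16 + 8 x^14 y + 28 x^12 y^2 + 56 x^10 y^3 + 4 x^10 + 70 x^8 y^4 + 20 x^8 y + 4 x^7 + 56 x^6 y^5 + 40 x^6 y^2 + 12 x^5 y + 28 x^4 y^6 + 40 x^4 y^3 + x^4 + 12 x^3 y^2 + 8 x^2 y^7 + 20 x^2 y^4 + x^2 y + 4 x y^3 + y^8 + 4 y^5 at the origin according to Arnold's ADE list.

The Hessian of f at 0 is [[0, 0], [0, 0]] with rank 0, so corank 2. A Groebner basis of the Jacobian ideal J(f) in C{x,y} is {x^2*y^2 + x*y/4 + y^3/2, x^2*y/2 + x*y^3, x^2/3 + 7*x*y^2/6 + y^4, x^3 - x*y/2 - y^3}; counting standard monomials gives mu = 9. Corank 2; j^3 = x^2*y has shape L^2 M (L != M), so D-series; mu = 9 gives D_9.

D_{9}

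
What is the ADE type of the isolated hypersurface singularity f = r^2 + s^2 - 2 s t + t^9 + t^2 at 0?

A_8

The Hessian of f at 0 has rank 2. Corank 1: A-series; mu = 8 gives A_8.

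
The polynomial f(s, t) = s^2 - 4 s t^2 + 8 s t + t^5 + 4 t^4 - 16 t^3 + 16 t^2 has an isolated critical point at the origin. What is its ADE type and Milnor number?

The Hessian of f at 0 has rank 1. Corank 1: A-series; mu = 4 gives A_4.

Type A_{4}, Milnor number mu = 4.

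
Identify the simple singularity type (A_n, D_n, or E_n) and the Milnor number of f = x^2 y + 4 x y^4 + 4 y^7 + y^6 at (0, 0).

Type D_7, Milnor number mu = 7.

The Hessian of f at 0 has rank 0. Corank 2; j^3 = x^2*y has shape L^2 M (L != M), so D-series; mu = 7 gives D_7.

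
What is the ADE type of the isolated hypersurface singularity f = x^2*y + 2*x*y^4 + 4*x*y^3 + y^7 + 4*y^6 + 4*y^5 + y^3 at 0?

D_{4}

The Hessian of f at 0 has rank 0. Corank 2; j^3 = y*(x^2 + y^2) splits into three distinct lines over C (the quadratic factor has nonzero discriminant), so D_4.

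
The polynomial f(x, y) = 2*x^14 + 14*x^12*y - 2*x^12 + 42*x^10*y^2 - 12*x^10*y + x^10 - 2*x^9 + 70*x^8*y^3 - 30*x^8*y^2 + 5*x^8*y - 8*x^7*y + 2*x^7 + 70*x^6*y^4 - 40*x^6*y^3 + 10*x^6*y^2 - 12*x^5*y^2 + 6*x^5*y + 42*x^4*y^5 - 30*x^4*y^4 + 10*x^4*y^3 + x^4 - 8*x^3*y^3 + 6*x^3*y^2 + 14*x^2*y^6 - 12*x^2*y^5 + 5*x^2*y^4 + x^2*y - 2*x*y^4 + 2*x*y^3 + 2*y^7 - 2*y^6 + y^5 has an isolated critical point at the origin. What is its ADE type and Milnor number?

The Hessian of f at 0 is [[0, 0], [0, 0]] with rank 0, so corank 2. A Groebner basis of the Jacobian ideal J(f) in C{x,y} is {-x^2/8 + x*y^3 + 3*x*y^2/4 + 7*x*y/8 + 7*y^3/8, x^2/4 + x*y^2/2 - 3*x*y/4 + y^4 - 3*y^3/4, x^3 - x^2/8 - x*y^2/4 - x*y/8 - y^3/8, x^2*y - x*y^2 - x*y - y^3}; counting standard monomials gives mu = 8. Corank 2; j^3 = x^2*y has shape L^2 M (L != M), so D-series; mu = 8 gives D_8.

Type D_8, Milnor number mu = 8.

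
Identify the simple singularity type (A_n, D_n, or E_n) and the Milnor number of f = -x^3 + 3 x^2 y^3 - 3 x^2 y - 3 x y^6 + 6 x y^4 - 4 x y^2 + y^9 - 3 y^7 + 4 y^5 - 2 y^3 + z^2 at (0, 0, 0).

Type D4, Milnor number mu = 4.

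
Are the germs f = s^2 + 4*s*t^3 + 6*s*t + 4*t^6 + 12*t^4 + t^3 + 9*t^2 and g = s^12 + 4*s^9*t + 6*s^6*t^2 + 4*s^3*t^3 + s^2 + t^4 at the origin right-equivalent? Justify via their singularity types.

No.

The Hessian of f at 0 is [[2, 6], [6, 18]] with rank 1, so corank 1. A Groebner basis of the Jacobian ideal J(f) in C{s,t} is {t^2, s + 3*t}; counting standard monomials gives mu = 2. Corank 1: A-series; mu = 2 gives A_2. The Hessian of g at 0 is [[2, 0], [0, 0]] with rank 1, so corank 1. A Groebner basis of the Jacobian ideal J(g) in C{s,t} is {t^3, s}; counting standard monomials gives mu = 3. Corank 1: A-series; mu = 3 gives A_3. f is A_2 but g is A_3, hence not right-equivalent.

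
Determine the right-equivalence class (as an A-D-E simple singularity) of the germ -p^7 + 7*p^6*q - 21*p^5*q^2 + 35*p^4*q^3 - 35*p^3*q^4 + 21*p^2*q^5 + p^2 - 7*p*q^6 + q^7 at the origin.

A_{6}

The Hessian of f at 0 is [[2, 0], [0, 0]] with rank 1, so corank 1. A Groebner basis of the Jacobian ideal J(f) in C{p,q} is {q^6, p}; counting standard monomials gives mu = 6. Corank 1: A-series; mu = 6 gives A_6.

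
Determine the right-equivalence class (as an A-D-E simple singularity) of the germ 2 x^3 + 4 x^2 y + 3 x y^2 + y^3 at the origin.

D_4

The Hessian of f at 0 is [[0, 0], [0, 0]] with rank 0, so corank 2. A Groebner basis of the Jacobian ideal J(f) in C{x,y} is {y^3, x^2 - 3*y^2/2, x*y + 3*y^2/2}; counting standard monomials gives mu = 4. Corank 2; j^3 = (x + y)*(2*x^2 + 2*x*y + y^2) splits into three distinct lines over C (the quadratic factor has nonzero discriminant), so D_4.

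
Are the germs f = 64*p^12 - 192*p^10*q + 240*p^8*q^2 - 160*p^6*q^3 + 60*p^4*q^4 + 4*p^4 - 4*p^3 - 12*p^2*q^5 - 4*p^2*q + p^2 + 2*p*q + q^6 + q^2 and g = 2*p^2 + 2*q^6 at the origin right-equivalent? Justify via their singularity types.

Yes.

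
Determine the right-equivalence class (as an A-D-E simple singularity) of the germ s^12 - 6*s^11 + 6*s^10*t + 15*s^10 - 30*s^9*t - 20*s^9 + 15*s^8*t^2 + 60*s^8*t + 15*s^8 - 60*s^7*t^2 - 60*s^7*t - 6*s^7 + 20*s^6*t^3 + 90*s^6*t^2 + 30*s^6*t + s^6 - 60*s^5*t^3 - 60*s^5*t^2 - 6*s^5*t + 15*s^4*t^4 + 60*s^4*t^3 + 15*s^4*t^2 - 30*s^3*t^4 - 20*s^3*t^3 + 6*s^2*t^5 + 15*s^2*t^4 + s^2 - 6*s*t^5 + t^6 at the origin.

A5

The Hessian of f at 0 is [[2, 0], [0, 0]] with rank 1, so corank 1. A Groebner basis of the Jacobian ideal J(f) in C{s,t} is {t^5, s}; counting standard monomials gives mu = 5. Corank 1: A-series; mu = 5 gives A_5.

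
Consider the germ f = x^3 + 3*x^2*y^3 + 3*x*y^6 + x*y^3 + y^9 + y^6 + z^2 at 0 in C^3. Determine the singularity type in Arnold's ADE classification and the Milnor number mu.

The Hessian of f at 0 has rank 1. Corank 2; j^3 = x^3 is a perfect cube, so E-series; the 4-jet and mu = 7 give E_7.

Type E_{7}, Milnor number mu = 7.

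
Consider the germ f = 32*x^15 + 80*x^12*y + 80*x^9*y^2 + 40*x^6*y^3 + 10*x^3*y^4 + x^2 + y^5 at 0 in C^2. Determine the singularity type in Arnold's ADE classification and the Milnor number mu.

The Hessian of f at 0 has rank 1. Corank 1: A-series; mu = 4 gives A_4.

Type A_4, Milnor number mu = 4.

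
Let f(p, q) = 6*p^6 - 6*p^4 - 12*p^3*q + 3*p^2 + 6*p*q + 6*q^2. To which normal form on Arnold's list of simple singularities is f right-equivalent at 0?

A1

The Hessian of f at 0 is [[6, 6], [6, 12]] with rank 2, so corank 0. A Groebner basis of the Jacobian ideal J(f) in C{p,q} is {p, q}; counting standard monomials gives mu = 1. Corank 0: nondegenerate Morse point, so A_1.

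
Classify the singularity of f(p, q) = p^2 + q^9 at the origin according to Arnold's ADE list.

A_{8}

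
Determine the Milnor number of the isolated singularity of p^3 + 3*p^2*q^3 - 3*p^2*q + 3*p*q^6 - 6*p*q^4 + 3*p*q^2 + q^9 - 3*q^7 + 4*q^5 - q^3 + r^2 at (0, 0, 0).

8

The Hessian of f at 0 is [[0, 0, 0], [0, 0, 0], [0, 0, 2]] with rank 1, so corank 2. A Groebner basis of the Jacobian ideal J(f) in C{p,q,r} is {p^2/2 + p*q^3 - p*q + q^2/2, q^4, p^3 - 3*p*q^2 + 2*q^3, p^2*q - 2*p*q^2 + q^3, r}; counting standard monomials gives mu = 8. Corank 2; j^3 = (p - q)^3 is a perfect cube, so E-series; the 5-jet and mu = 8 give E_8.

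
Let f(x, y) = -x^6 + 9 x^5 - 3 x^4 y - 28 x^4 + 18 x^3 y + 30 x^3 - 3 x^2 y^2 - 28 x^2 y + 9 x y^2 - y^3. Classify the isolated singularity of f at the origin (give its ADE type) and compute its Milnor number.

The Hessian of f at 0 is [[0, 0], [0, 0]] with rank 0, so corank 2. A Groebner basis of the Jacobian ideal J(f) in C{x,y} is {y^3, x^2 - 3*y^2/26, x*y - 9*y^2/26}; counting standard monomials gives mu = 4. Corank 2; j^3 = (3*x - y)*(10*x^2 - 6*x*y + y^2) splits into three distinct lines over C (the quadratic factor has nonzero discriminant), so D_4.

Type D_{4}, Milnor number mu = 4.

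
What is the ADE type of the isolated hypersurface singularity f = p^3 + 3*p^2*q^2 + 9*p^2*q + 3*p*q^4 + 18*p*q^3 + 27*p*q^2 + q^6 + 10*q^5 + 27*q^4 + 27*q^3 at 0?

The Hessian of f at 0 has rank 0. Corank 2; j^3 = (p + 3*q)^3 is a perfect cube, so E-series; the 5-jet and mu = 8 give E_8.

E_{8}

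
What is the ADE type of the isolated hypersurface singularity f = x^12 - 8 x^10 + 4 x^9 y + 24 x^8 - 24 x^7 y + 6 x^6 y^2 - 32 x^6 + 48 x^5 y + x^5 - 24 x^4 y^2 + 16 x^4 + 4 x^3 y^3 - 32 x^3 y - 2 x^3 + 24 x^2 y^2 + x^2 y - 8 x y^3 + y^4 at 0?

D_5

The Hessian of f at 0 is [[0, 0], [0, 0]] with rank 0, so corank 2. A Groebner basis of the Jacobian ideal J(f) in C{x,y} is {x*y^2, x*y/8 + y^3, x^2 - x*y/2}; counting standard monomials gives mu = 5. Corank 2; j^3 = -x^2*(2*x - y) has shape L^2 M (L != M), so D-series; mu = 5 gives D_5.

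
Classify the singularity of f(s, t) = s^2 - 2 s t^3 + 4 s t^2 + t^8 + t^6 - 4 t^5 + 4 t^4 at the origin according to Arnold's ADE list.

A_7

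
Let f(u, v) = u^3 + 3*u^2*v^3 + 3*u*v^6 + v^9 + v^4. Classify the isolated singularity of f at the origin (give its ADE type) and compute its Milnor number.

The Hessian of f at 0 has rank 0. Corank 2; j^3 = u^3 is a perfect cube, so E-series; the 4-jet and mu = 6 give E_6.

Type E6, Milnor number mu = 6.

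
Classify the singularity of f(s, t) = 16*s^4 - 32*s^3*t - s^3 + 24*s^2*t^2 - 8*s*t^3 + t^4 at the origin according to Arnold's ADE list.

The Hessian of f at 0 has rank 0. Corank 2; j^3 = -s^3 is a perfect cube, so E-series; the 4-jet and mu = 6 give E_6.

E_6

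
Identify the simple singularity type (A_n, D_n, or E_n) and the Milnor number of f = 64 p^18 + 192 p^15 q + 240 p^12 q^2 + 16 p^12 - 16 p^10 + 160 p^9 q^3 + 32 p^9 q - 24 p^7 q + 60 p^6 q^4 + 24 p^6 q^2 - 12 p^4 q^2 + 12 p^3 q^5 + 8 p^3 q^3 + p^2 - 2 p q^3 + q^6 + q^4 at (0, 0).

The Hessian of f at 0 is [[2, 0], [0, 0]] with rank 1, so corank 1. A Groebner basis of the Jacobian ideal J(f) in C{p,q} is {q^3, p}; counting standard monomials gives mu = 3. Corank 1: A-series; mu = 3 gives A_3.

Type A_{3}, Milnor number mu = 3.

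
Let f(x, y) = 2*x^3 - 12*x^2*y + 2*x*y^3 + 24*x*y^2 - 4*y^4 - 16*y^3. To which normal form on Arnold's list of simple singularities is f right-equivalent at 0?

E_7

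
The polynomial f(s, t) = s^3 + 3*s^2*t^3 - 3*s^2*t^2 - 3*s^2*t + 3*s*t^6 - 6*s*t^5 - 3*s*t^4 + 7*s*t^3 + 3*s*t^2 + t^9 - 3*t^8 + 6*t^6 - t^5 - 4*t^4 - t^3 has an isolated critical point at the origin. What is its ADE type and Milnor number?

Type E7, Milnor number mu = 7.

The Hessian of f at 0 is [[0, 0], [0, 0]] with rank 0, so corank 2. A Groebner basis of the Jacobian ideal J(f) in C{s,t} is {-s^2 + 2*s*t + t^4 - t^3/3 - t^2, s^3 - 2*s^2 + 4*s*t - 5*t^3/3 - 2*t^2, s^2*t - 5*s^2/3 + 10*s*t/3 - 14*t^3/9 - 5*t^2/3, -s^2 + s*t^2 + 2*s*t - 4*t^3/3 - t^2}; counting standard monomials gives mu = 7. Corank 2; j^3 = (s - t)^3 is a perfect cube, so E-series; the 4-jet and mu = 7 give E_7.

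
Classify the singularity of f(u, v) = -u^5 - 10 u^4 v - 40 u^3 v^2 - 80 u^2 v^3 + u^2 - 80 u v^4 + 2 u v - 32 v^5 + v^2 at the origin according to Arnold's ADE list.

A4

The Hessian of f at 0 has rank 1. Corank 1: A-series; mu = 4 gives A_4.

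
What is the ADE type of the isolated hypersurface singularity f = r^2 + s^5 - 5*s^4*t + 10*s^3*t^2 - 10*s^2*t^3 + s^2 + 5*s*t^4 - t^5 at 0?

A4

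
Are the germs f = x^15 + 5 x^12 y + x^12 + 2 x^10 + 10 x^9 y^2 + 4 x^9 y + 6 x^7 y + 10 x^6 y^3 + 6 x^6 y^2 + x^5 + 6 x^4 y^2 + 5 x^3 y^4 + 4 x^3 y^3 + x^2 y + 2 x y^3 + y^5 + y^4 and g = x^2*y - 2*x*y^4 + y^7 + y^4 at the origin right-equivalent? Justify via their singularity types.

Yes.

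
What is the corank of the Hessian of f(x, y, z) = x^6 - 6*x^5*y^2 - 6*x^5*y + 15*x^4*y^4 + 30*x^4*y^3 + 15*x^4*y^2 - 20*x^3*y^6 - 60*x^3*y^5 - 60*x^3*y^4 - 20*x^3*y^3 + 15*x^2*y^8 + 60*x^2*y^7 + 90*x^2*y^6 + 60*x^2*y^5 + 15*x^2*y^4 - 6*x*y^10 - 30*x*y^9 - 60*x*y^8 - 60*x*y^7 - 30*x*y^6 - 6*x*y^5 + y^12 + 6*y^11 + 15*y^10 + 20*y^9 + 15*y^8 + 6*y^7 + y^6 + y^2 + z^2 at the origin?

Hessian at 0 has rank 2.

1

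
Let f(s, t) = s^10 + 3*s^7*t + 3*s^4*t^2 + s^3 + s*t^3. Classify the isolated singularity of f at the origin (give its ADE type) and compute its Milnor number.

Type E7, Milnor number mu = 7.

The Hessian of f at 0 has rank 0. Corank 2; j^3 = s^3 is a perfect cube, so E-series; the 4-jet and mu = 7 give E_7.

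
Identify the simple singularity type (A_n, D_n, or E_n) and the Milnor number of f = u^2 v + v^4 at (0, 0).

Type D5, Milnor number mu = 5.

The Hessian of f at 0 is [[0, 0], [0, 0]] with rank 0, so corank 2. A Groebner basis of the Jacobian ideal J(f) in C{u,v} is {u^3, u^2/4 + v^3, u*v}; counting standard monomials gives mu = 5. Corank 2; j^3 = u^2*v has shape L^2 M (L != M), so D-series; mu = 5 gives D_5.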